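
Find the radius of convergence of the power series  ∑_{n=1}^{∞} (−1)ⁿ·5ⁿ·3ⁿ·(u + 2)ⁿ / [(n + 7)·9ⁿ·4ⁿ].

The ratio of consecutive coefficients is [(n + 7)/((n+1) + 7)] · 5·3/(9·4) → 5/12.
The series converges when 5/12 · |u + 2| < 1, giving R = 12/5.

R = 12/5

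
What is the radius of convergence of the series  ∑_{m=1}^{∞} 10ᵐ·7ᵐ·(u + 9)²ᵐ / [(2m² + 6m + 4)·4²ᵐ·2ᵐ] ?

R = 4√35/35

The ratio of consecutive coefficients is [(2m² + 6m + 4)/(2(m+1)² + 6(m+1) + 4)] · 10·7/(16·2) → 35/16.
Successive powers of (u + 9) differ by 2, so the series converges when |u + 9|² · 35/16 < 1, i.e. |u + 9| < √(16/35). So R = 4√35/35.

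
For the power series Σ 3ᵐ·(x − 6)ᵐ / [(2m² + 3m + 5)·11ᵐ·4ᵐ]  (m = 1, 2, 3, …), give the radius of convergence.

R = 44/3

By the ratio test, |a_{m+1}/a_m| = [(2m² + 3m + 5)/(2(m+1)² + 3(m+1) + 5)] · 3/(11·4) → 3/44.
Hence the series converges for |x − 6| < 1/(3/44) = 44/3, so the radius of convergence is 44/3.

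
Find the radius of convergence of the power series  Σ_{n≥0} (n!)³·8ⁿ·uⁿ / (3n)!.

R = 27/8

Ratio test: |a_{n+1}/a_n| = (n+1)³/[(3n+1)·(3n+2)·(3n+3)] · 8 → 8/27 as n → ∞.
Thus R = 1/(8/27) = 27/8.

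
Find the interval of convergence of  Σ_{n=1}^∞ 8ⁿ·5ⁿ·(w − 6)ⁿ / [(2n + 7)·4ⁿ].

[59/10, 61/10)

Apply the ratio test: |a_{n+1}| / |a_n| = [(2n + 7)/(2(n+1) + 7)] · 8·5/4, which tends to 10 as n → ∞.
Hence the series converges for |w − 6| < 1/(10) = 1/10, so the radius of convergence is 1/10.
Check w = 61/10: the terms behave like c/n; limit comparison with the harmonic series gives divergence.
At w = 59/10: an alternating series whose terms decrease to 0 in absolute value, so it converges by the Leibniz criterion.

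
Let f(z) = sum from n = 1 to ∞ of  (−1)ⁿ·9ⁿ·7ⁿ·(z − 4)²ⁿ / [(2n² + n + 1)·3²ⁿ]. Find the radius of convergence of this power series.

By the ratio test, |a_{n+1}/a_n| = [(2n² + n + 1)/(2(n+1)² + (n+1) + 1)] · 9·7/9 → 7.
Writing y = (z − 4)², the series in y has radius 1/7, so |z − 4| < √(1/7) and R = √7/7.

R = √7/7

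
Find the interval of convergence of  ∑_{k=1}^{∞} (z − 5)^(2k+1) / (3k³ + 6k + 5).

[4, 6]

Apply the ratio test: |a_{k+1}| / |a_k| = (3k³ + 6k + 5)/(3(k+1)³ + 6(k+1) + 5), which tends to 1 as k → ∞.
Successive powers of (z − 5) differ by 2, so the series converges when |z − 5|² · 1 < 1, i.e. |z − 5| < √(1) = 1. So R = 1.
At z = 6: the terms are on the order of 1/k³, so the series converges absolutely by comparison with the p-series (p = 3 > 1).
When z = 4, absolute convergence follows by limit comparison with Σ 1/k³.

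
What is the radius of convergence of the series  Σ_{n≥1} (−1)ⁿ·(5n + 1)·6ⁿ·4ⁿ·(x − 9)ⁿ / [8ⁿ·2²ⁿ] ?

The ratio of consecutive coefficients is [(5(n+1) + 1)/(5n + 1)] · 6·4/(8·4) → 3/4.
Convergence for |x − 9| · 3/4 < 1, i.e. |x − 9| < 4/3. So R = 4/3.

R = 4/3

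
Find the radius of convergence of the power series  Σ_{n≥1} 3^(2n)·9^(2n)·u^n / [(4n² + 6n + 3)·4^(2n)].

Ratio test: |a_{n+1}/a_n| = [(4n² + 6n + 3)/(4(n+1)² + 6(n+1) + 3)] · 9·81/16 → 729/16 as n → ∞.
Hence the series converges for |u| < 1/(729/16) = 16/729, so the radius of convergence is 16/729.

R = 16/729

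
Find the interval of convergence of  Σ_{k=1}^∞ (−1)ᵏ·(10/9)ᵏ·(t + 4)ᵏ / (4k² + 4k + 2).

Ratio test: |a_{k+1}/a_k| = [(4k² + 4k + 2)/(4(k+1)² + 4(k+1) + 2)] · 10/9 → 10/9 as k → ∞.
Thus R = 1/(10/9) = 9/10.
When t = -31/10, the series is dominated by a constant times Σ 1/k², which converges (p = 2 > 1).
When t = -49/10, the terms are on the order of 1/k², so the series converges absolutely by comparison with the p-series (p = 2 > 1).

[-49/10, -31/10]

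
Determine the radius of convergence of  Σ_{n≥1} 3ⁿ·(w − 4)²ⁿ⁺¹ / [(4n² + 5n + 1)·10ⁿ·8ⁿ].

R = 4√15/3

Apply the ratio test: |a_{n+1}| / |a_n| = [(4n² + 5n + 1)/(4(n+1)² + 5(n+1) + 1)] · 3/(10·8), which tends to 3/80 as n → ∞.
Successive powers of (w − 4) differ by 2, so the series converges when |w − 4|² · 3/80 < 1, i.e. |w − 4| < √(80/3). So R = 4√15/3.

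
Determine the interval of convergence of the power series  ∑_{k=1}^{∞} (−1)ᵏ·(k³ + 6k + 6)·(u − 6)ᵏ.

By the ratio test, |a_{k+1}/a_k| = ((k+1)³ + 6(k+1) + 6)/(k³ + 6k + 6) → 1.
Convergence for |u − 6| < 1, so R = 1.
Endpoint u = 7: the k-th term does not approach 0; divergence by the term test.
When u = 5, the k-th term does not approach 0; divergence by the term test.

(5, 7)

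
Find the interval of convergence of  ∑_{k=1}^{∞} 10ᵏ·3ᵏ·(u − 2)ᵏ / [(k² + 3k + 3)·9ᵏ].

By the ratio test, |a_{k+1}/a_k| = [(k² + 3k + 3)/((k+1)² + 3(k+1) + 3)] · 10·3/9 → 10/3.
The series converges when 10/3 · |u − 2| < 1, giving R = 3/10.
When u = 23/10, the terms are on the order of 1/k², so the series converges absolutely by comparison with the p-series (p = 2 > 1).
Check u = 17/10: the series is dominated by a constant times Σ 1/k², which converges (p = 2 > 1).

[17/10, 23/10]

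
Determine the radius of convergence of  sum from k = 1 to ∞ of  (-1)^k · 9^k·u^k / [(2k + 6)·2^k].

Ratio test: |a_{k+1}/a_k| = [(2k + 6)/(2(k+1) + 6)] · 9/2 → 9/2 as k → ∞.
Thus R = 1/(9/2) = 2/9.

R = 2/9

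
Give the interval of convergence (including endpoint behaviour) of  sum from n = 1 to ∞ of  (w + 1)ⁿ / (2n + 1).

Ratio test: |a_{n+1}/a_n| = (2n + 1)/(2(n+1) + 1) → 1 as n → ∞.
So the series converges when |w + 1| < 1 and diverges when |w + 1| > 1; R = 1.
When w = 0, the terms are asymptotic to a nonzero constant times 1/n, so the series diverges by limit comparison with Σ 1/n.
Endpoint w = -2: convergence follows from the alternating series test (terms decrease monotonically to 0).

[-2, 0)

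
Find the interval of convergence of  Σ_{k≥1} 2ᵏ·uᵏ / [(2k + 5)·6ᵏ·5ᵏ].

By the ratio test, |a_{k+1}/a_k| = [(2k + 5)/(2(k+1) + 5)] · 2/(6·5) → 1/15.
Thus R = 1/(1/15) = 15.
When u = 15, the terms behave like c/k; limit comparison with the harmonic series gives divergence.
When u = -15, the terms alternate in sign and decrease monotonically to 0 in absolute value (size ~ c/k), so the alternating series test gives convergence.

[-15, 15)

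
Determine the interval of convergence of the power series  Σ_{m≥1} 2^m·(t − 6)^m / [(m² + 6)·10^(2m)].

[-44, 56]

The ratio of consecutive coefficients is [(m² + 6)/((m+1)² + 6)] · 2/100 → 1/50.
The series converges when 1/50 · |t − 6| < 1, giving R = 50.
Endpoint t = 56: absolute convergence follows by limit comparison with Σ 1/m².
When t = -44, the series is dominated by a constant times Σ 1/m², which converges (p = 2 > 1).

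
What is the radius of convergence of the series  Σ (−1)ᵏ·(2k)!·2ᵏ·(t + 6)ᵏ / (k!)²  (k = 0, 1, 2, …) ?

Apply the ratio test: |a_{k+1}| / |a_k| = (2k+1)·(2k+2)/(k+1)² · 2, which tends to 8 as k → ∞.
Hence the series converges for |t + 6| < 1/(8) = 1/8, so the radius of convergence is 1/8.

R = 1/8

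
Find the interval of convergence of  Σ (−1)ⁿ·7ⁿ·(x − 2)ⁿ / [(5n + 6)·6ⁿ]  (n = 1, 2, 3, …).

(8/7, 20/7]

By the ratio test, |a_{n+1}/a_n| = [(5n + 6)/(5(n+1) + 6)] · 7/6 → 7/6.
Convergence for |x − 2| · 7/6 < 1, i.e. |x − 2| < 6/7. So R = 6/7.
Check x = 20/7: convergence follows from the alternating series test (terms decrease monotonically to 0).
Check x = 8/7: the terms are asymptotic to a nonzero constant times 1/n, so the series diverges by limit comparison with Σ 1/n.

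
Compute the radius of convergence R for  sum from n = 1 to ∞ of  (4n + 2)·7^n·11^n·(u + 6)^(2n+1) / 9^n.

R = 3√77/77

By the ratio test, |a_{n+1}/a_n| = [(4(n+1) + 2)/(4n + 2)] · 7·11/9 → 77/9.
Successive powers of (u + 6) differ by 2, so the series converges when |u + 6|² · 77/9 < 1, i.e. |u + 6| < √(9/77). So R = 3√77/77.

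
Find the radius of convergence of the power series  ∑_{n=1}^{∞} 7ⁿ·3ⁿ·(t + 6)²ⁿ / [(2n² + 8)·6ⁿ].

R = √14/7

The ratio of consecutive coefficients is [(2n² + 8)/(2(n+1)² + 8)] · 7·3/6 → 7/2.
Successive powers of (t + 6) differ by 2, so the series converges when |t + 6|² · 7/2 < 1, i.e. |t + 6| < √(2/7). So R = √14/7.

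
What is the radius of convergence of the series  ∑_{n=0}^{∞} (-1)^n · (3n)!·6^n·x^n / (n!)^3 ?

R = 1/162

By the ratio test, |a_{n+1}/a_n| = (3n+1)·(3n+2)·(3n+3)/(n+1)³ · 6 → 162.
Hence the series converges for |x| < 1/(162) = 1/162, so the radius of convergence is 1/162.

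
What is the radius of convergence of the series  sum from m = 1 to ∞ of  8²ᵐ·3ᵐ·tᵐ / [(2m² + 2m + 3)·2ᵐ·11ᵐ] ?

R = 11/96

Apply the ratio test: |a_{m+1}| / |a_m| = [(2m² + 2m + 3)/(2(m+1)² + 2(m+1) + 3)] · 64·3/(2·11), which tends to 96/11 as m → ∞.
Convergence for |t| · 96/11 < 1, i.e. |t| < 11/96. So R = 11/96.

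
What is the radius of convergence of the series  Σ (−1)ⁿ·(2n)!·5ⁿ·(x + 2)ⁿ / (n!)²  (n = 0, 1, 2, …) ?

Ratio test: |a_{n+1}/a_n| = (2n+1)·(2n+2)/(n+1)² · 5 → 20 as n → ∞.
Thus R = 1/(20) = 1/20.

R = 1/20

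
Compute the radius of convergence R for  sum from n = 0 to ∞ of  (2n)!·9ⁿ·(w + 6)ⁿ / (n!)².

Apply the ratio test: |a_{n+1}| / |a_n| = (2n+1)·(2n+2)/(n+1)² · 9, which tends to 36 as n → ∞.
The series converges when 36 · |w + 6| < 1, giving R = 1/36.

R = 1/36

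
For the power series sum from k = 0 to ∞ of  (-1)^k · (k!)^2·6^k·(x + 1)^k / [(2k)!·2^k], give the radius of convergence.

Ratio test: |a_{k+1}/a_k| = (k+1)²/[(2k+1)·(2k+2)] · 6/2 → 3/4 as k → ∞.
Convergence for |x + 1| · 3/4 < 1, i.e. |x + 1| < 4/3. So R = 4/3.

R = 4/3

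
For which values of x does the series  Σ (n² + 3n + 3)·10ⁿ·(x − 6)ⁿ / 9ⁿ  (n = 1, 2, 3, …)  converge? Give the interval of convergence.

(51/10, 69/10)

Apply the ratio test: |a_{n+1}| / |a_n| = [((n+1)² + 3(n+1) + 3)/(n² + 3n + 3)] · 10/9, which tends to 10/9 as n → ∞.
Convergence for |x − 6| · 10/9 < 1, i.e. |x − 6| < 9/10. So R = 9/10.
At x = 69/10: the n-th term does not approach 0; divergence by the term test.
At x = 51/10: the terms do not tend to 0, so the series diverges.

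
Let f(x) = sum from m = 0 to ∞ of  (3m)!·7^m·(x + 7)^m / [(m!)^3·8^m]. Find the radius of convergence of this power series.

Ratio test: |a_{m+1}/a_m| = (3m+1)·(3m+2)·(3m+3)/(m+1)³ · 7/8 → 189/8 as m → ∞.
Convergence for |x + 7| · 189/8 < 1, i.e. |x + 7| < 8/189. So R = 8/189.

R = 8/189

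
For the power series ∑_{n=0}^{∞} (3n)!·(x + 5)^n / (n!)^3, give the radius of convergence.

Ratio test: |a_{n+1}/a_n| = (3n+1)·(3n+2)·(3n+3)/(n+1)³ → 27 as n → ∞.
Thus R = 1/(27) = 1/27.

R = 1/27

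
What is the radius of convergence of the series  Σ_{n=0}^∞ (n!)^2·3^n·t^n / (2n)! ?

By the ratio test, |a_{n+1}/a_n| = (n+1)²/[(2n+1)·(2n+2)] · 3 → 3/4.
Convergence for |t| · 3/4 < 1, i.e. |t| < 4/3. So R = 4/3.

R = 4/3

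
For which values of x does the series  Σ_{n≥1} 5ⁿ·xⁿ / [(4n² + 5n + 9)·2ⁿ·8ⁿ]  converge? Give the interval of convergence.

The ratio of consecutive coefficients is [(4n² + 5n + 9)/(4(n+1)² + 5(n+1) + 9)] · 5/(2·8) → 5/16.
Thus R = 1/(5/16) = 16/5.
Check x = 16/5: the series is dominated by a constant times Σ 1/n², which converges (p = 2 > 1).
At x = -16/5: absolute convergence follows by limit comparison with Σ 1/n².

[-16/5, 16/5]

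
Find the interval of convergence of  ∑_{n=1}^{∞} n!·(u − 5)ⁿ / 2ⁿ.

Apply the ratio test: |a_{n+1}| / |a_n| = (n+1) · 1/2, which tends to ∞ as n → ∞.
The terms grow without bound for any (u − 5) ≠ 0, so R = 0 (convergence only at u = 5).

{5}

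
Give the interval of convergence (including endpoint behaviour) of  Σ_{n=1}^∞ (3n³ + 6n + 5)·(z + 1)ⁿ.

Ratio test: |a_{n+1}/a_n| = (3(n+1)³ + 6(n+1) + 5)/(3n³ + 6n + 5) → 1 as n → ∞.
Hence R = 1.
At z = 0: the terms have absolute value of order n³, which does not tend to 0, so the series diverges by the divergence test.
Endpoint z = -2: the terms do not tend to 0, so the series diverges.

(-2, 0)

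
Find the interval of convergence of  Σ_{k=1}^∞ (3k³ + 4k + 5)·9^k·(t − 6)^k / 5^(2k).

(29/9, 79/9)

Apply the ratio test: |a_{k+1}| / |a_k| = [(3(k+1)³ + 4(k+1) + 5)/(3k³ + 4k + 5)] · 9/25, which tends to 9/25 as k → ∞.
Convergence for |t − 6| · 9/25 < 1, i.e. |t − 6| < 25/9. So R = 25/9.
Endpoint t = 79/9: the terms have absolute value of order k³, which does not tend to 0, so the series diverges by the divergence test.
When t = 29/9, the terms have absolute value of order k³, which does not tend to 0, so the series diverges by the divergence test.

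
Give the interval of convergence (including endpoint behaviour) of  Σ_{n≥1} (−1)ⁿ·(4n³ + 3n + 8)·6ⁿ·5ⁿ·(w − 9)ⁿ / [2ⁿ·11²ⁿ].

(14/15, 256/15)

By the ratio test, |a_{n+1}/a_n| = [(4(n+1)³ + 3(n+1) + 8)/(4n³ + 3n + 8)] · 6·5/(2·121) → 15/121.
Convergence for |w − 9| · 15/121 < 1, i.e. |w − 9| < 121/15. So R = 121/15.
When w = 256/15, the n-th term does not approach 0; divergence by the term test.
Endpoint w = 14/15: the terms do not tend to 0, so the series diverges.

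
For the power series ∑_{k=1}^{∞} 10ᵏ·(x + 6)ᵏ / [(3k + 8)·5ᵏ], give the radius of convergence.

R = 1/2

The ratio of consecutive coefficients is [(3k + 8)/(3(k+1) + 8)] · 10/5 → 2.
Hence the series converges for |x + 6| < 1/(2) = 1/2, so the radius of convergence is 1/2.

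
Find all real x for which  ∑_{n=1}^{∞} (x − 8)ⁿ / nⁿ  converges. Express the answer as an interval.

Root test: |a_n|^(1/n) = 1/n → 0.
Since the n-th root of |a_n| tends to 0, the series converges for all real x; R = ∞.

(−∞, ∞)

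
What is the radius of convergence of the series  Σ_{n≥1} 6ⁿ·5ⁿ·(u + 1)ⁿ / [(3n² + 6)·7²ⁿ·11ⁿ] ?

R = 539/30

Ratio test: |a_{n+1}/a_n| = [(3n² + 6)/(3(n+1)² + 6)] · 6·5/(49·11) → 30/539 as n → ∞.
Convergence for |u + 1| · 30/539 < 1, i.e. |u + 1| < 539/30. So R = 539/30.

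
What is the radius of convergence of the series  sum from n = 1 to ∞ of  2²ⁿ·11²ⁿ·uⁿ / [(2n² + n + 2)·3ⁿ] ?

By the ratio test, |a_{n+1}/a_n| = [(2n² + n + 2)/(2(n+1)² + (n+1) + 2)] · 4·121/3 → 484/3.
Convergence for |u| · 484/3 < 1, i.e. |u| < 3/484. So R = 3/484.

R = 3/484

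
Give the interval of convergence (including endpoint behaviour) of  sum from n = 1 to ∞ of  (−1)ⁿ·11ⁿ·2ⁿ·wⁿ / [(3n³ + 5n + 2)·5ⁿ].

The ratio of consecutive coefficients is [(3n³ + 5n + 2)/(3(n+1)³ + 5(n+1) + 2)] · 11·2/5 → 22/5.
Thus R = 1/(22/5) = 5/22.
Check w = 5/22: the terms are on the order of 1/n³, so the series converges absolutely by comparison with the p-series (p = 3 > 1).
Endpoint w = -5/22: the series is dominated by a constant times Σ 1/n³, which converges (p = 3 > 1).

[-5/22, 5/22]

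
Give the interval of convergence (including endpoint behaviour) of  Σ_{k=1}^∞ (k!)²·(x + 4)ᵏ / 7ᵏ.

{-4}

The ratio of consecutive coefficients is (k+1)² · 1/7 → ∞.
The terms grow without bound for any (x + 4) ≠ 0, so R = 0 (convergence only at x = -4).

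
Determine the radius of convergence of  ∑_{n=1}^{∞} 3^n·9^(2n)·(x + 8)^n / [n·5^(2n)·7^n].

R = 175/243

By the ratio test, |a_{n+1}/a_n| = [n/(n+1)] · 3·81/(25·7) → 243/175.
Hence the series converges for |x + 8| < 1/(243/175) = 175/243, so the radius of convergence is 175/243.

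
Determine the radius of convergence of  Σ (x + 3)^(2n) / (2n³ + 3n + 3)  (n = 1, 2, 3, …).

The ratio of consecutive coefficients is (2n³ + 3n + 3)/(2(n+1)³ + 3(n+1) + 3) → 1.
Writing y = (x + 3)², the series in y has radius 1, so |x + 3| < √(1) = 1 and R = 1.

R = 1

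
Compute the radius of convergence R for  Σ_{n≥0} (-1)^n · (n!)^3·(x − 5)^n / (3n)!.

R = 27

By the ratio test, |a_{n+1}/a_n| = (n+1)³/[(3n+1)·(3n+2)·(3n+3)] → 1/27.
Thus R = 1/(1/27) = 27.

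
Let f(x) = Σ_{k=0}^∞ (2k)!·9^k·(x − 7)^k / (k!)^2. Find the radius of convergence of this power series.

By the ratio test, |a_{k+1}/a_k| = (2k+1)·(2k+2)/(k+1)² · 9 → 36.
Hence the series converges for |x − 7| < 1/(36) = 1/36, so the radius of convergence is 1/36.

R = 1/36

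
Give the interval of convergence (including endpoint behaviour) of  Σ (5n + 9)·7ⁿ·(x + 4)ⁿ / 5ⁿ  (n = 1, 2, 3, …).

(-33/7, -23/7)

Ratio test: |a_{n+1}/a_n| = [(5(n+1) + 9)/(5n + 9)] · 7/5 → 7/5 as n → ∞.
Convergence for |x + 4| · 7/5 < 1, i.e. |x + 4| < 5/7. So R = 5/7.
When x = -23/7, the terms do not tend to 0, so the series diverges.
At x = -33/7: the terms do not tend to 0, so the series diverges.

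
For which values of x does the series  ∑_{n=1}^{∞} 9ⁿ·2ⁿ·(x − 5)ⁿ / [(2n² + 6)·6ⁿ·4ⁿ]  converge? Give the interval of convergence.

[11/3, 19/3]

The ratio of consecutive coefficients is [(2n² + 6)/(2(n+1)² + 6)] · 9·2/(6·4) → 3/4.
Thus R = 1/(3/4) = 4/3.
Endpoint x = 19/3: the terms are on the order of 1/n², so the series converges absolutely by comparison with the p-series (p = 2 > 1).
At x = 11/3: absolute convergence follows by limit comparison with Σ 1/n².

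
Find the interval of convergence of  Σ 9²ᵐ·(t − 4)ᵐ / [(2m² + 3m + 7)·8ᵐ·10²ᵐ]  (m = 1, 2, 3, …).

Apply the ratio test: |a_{m+1}| / |a_m| = [(2m² + 3m + 7)/(2(m+1)² + 3(m+1) + 7)] · 81/(8·100), which tends to 81/800 as m → ∞.
Hence the series converges for |t − 4| < 1/(81/800) = 800/81, so the radius of convergence is 800/81.
Check t = 1124/81: the series is dominated by a constant times Σ 1/m², which converges (p = 2 > 1).
When t = -476/81, the terms are on the order of 1/m², so the series converges absolutely by comparison with the p-series (p = 2 > 1).

[-476/81, 1124/81]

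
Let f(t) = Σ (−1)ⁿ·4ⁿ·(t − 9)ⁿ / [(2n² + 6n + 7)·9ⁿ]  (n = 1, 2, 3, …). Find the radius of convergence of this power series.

By the ratio test, |a_{n+1}/a_n| = [(2n² + 6n + 7)/(2(n+1)² + 6(n+1) + 7)] · 4/9 → 4/9.
Hence the series converges for |t − 9| < 1/(4/9) = 9/4, so the radius of convergence is 9/4.

R = 9/4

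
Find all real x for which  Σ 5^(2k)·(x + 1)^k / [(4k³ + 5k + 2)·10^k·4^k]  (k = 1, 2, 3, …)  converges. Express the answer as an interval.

The ratio of consecutive coefficients is [(4k³ + 5k + 2)/(4(k+1)³ + 5(k+1) + 2)] · 25/(10·4) → 5/8.
Convergence for |x + 1| · 5/8 < 1, i.e. |x + 1| < 8/5. So R = 8/5.
Check x = 3/5: the series is dominated by a constant times Σ 1/k³, which converges (p = 3 > 1).
Endpoint x = -13/5: absolute convergence follows by limit comparison with Σ 1/k³.

[-13/5, 3/5]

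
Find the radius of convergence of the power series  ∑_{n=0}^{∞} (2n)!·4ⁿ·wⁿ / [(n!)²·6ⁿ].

R = 3/8

The ratio of consecutive coefficients is (2n+1)·(2n+2)/(n+1)² · 4/6 → 8/3.
Convergence for |w| · 8/3 < 1, i.e. |w| < 3/8. So R = 3/8.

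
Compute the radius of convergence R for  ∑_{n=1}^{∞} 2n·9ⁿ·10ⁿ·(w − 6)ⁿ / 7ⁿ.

R = 7/90

The ratio of consecutive coefficients is [2(n+1)/2n] · 9·10/7 → 90/7.
The series converges when 90/7 · |w − 6| < 1, giving R = 7/90.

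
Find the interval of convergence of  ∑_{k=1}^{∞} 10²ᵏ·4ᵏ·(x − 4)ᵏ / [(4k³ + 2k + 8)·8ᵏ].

Ratio test: |a_{k+1}/a_k| = [(4k³ + 2k + 8)/(4(k+1)³ + 2(k+1) + 8)] · 100·4/8 → 50 as k → ∞.
Convergence for |x − 4| · 50 < 1, i.e. |x − 4| < 1/50. So R = 1/50.
Check x = 201/50: absolute convergence follows by limit comparison with Σ 1/k³.
At x = 199/50: absolute convergence follows by limit comparison with Σ 1/k³.

[199/50, 201/50]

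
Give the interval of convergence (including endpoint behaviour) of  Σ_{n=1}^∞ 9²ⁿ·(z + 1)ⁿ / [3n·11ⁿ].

[-92/81, -70/81)

By the ratio test, |a_{n+1}/a_n| = [3n/3(n+1)] · 81/11 → 81/11.
The series converges when 81/11 · |z + 1| < 1, giving R = 11/81.
Check z = -70/81: the terms behave like c/n; limit comparison with the harmonic series gives divergence.
At z = -92/81: an alternating series whose terms decrease to 0 in absolute value, so it converges by the Leibniz criterion.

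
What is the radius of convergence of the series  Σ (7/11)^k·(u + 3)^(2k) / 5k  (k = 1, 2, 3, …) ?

R = √77/7

The ratio of consecutive coefficients is [5k/5(k+1)] · 7/11 → 7/11.
Since the exponent of (u + 3) increases by 2 each term, convergence requires |u + 3|² < 11/7, hence R = √77/7.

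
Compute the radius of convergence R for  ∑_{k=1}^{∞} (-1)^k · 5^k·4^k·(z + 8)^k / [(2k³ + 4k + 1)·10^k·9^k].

Apply the ratio test: |a_{k+1}| / |a_k| = [(2k³ + 4k + 1)/(2(k+1)³ + 4(k+1) + 1)] · 5·4/(10·9), which tends to 2/9 as k → ∞.
Thus R = 1/(2/9) = 9/2.

R = 9/2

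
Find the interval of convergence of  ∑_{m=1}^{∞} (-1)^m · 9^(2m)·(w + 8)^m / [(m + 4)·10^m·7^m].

(-718/81, -578/81]

The ratio of consecutive coefficients is [(m + 4)/((m+1) + 4)] · 81/(10·7) → 81/70.
Convergence for |w + 8| · 81/70 < 1, i.e. |w + 8| < 70/81. So R = 70/81.
Check w = -578/81: the terms alternate in sign and decrease monotonically to 0 in absolute value (size ~ c/m), so the alternating series test gives convergence.
Endpoint w = -718/81: the terms are asymptotic to a nonzero constant times 1/m, so the series diverges by limit comparison with Σ 1/m.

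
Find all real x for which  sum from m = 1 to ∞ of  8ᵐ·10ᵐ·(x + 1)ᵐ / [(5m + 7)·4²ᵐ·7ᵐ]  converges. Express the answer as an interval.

[-12/5, 2/5)

The ratio of consecutive coefficients is [(5m + 7)/(5(m+1) + 7)] · 8·10/(16·7) → 5/7.
Thus R = 1/(5/7) = 7/5.
At x = 2/5: comparison with the harmonic series Σ 1/m shows the series diverges.
Check x = -12/5: the terms alternate in sign and decrease monotonically to 0 in absolute value (size ~ c/m), so the alternating series test gives convergence.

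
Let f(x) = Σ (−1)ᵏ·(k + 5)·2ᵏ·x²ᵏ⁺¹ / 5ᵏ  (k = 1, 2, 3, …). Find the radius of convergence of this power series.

R = √10/2

Apply the ratio test: |a_{k+1}| / |a_k| = [((k+1) + 5)/(k + 5)] · 2/5, which tends to 2/5 as k → ∞.
Since the exponent of x increases by 2 each term, convergence requires |x|² < 5/2, hence R = √10/2.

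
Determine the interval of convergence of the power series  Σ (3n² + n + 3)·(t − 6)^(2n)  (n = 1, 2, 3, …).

By the ratio test, |a_{n+1}/a_n| = (3(n+1)² + (n+1) + 3)/(3n² + n + 3) → 1.
Since the exponent of (t − 6) increases by 2 each term, convergence requires |t − 6|² < 1, hence R = 1.
Check t = 7: the n-th term does not approach 0; divergence by the term test.
Check t = 5: the terms have absolute value of order n², which does not tend to 0, so the series diverges by the divergence test.

(5, 7)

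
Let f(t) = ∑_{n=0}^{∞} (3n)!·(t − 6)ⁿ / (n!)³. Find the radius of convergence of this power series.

R = 1/27

The ratio of consecutive coefficients is (3n+1)·(3n+2)·(3n+3)/(n+1)³ → 27.
Hence the series converges for |t − 6| < 1/(27) = 1/27, so the radius of convergence is 1/27.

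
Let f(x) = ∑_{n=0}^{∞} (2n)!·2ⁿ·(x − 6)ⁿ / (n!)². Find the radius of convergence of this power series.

R = 1/8

The ratio of consecutive coefficients is (2n+1)·(2n+2)/(n+1)² · 2 → 8.
The series converges when 8 · |x − 6| < 1, giving R = 1/8.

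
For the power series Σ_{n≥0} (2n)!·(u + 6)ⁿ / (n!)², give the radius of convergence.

Apply the ratio test: |a_{n+1}| / |a_n| = (2n+1)·(2n+2)/(n+1)², which tends to 4 as n → ∞.
Convergence for |u + 6| · 4 < 1, i.e. |u + 6| < 1/4. So R = 1/4.

R = 1/4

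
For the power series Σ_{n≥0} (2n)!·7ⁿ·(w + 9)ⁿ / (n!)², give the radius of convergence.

R = 1/28

The ratio of consecutive coefficients is (2n+1)·(2n+2)/(n+1)² · 7 → 28.
The series converges when 28 · |w + 9| < 1, giving R = 1/28.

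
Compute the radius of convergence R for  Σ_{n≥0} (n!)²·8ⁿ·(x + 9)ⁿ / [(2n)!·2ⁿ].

Ratio test: |a_{n+1}/a_n| = (n+1)²/[(2n+1)·(2n+2)] · 8/2 → 1 as n → ∞.
So the series converges when |x + 9| < 1 and diverges when |x + 9| > 1; R = 1.

R = 1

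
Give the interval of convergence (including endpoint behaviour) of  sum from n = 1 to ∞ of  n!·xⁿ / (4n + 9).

{0}

By the ratio test, |a_{n+1}/a_n| = (n+1) · (4n + 9)/(4(n+1) + 9) → ∞.
The terms grow without bound for any x ≠ 0, so R = 0 (convergence only at x = 0).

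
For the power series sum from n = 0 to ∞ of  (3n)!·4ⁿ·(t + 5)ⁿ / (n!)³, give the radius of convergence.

Apply the ratio test: |a_{n+1}| / |a_n| = (3n+1)·(3n+2)·(3n+3)/(n+1)³ · 4, which tends to 108 as n → ∞.
Thus R = 1/(108) = 1/108.

R = 1/108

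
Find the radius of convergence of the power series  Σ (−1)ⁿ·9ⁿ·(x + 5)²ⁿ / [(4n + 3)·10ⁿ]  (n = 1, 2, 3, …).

Ratio test: |a_{n+1}/a_n| = [(4n + 3)/(4(n+1) + 3)] · 9/10 → 9/10 as n → ∞.
Writing y = (x + 5)², the series in y has radius 10/9, so |x + 5| < √(10/9) and R = √10/3.

R = √10/3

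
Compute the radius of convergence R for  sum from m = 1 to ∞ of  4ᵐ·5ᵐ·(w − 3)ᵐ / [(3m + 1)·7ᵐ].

The ratio of consecutive coefficients is [(3m + 1)/(3(m+1) + 1)] · 4·5/7 → 20/7.
Thus R = 1/(20/7) = 7/20.

R = 7/20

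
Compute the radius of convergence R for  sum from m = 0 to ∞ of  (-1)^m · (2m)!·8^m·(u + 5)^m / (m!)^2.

Ratio test: |a_{m+1}/a_m| = (2m+1)·(2m+2)/(m+1)² · 8 → 32 as m → ∞.
Thus R = 1/(32) = 1/32.

R = 1/32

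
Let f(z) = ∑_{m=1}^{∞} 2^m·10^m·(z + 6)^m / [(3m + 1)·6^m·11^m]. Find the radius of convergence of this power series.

R = 33/10

Apply the ratio test: |a_{m+1}| / |a_m| = [(3m + 1)/(3(m+1) + 1)] · 2·10/(6·11), which tends to 10/33 as m → ∞.
Hence the series converges for |z + 6| < 1/(10/33) = 33/10, so the radius of convergence is 33/10.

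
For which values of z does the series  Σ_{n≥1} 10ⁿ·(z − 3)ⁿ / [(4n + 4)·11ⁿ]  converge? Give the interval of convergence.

Ratio test: |a_{n+1}/a_n| = [(4n + 4)/(4(n+1) + 4)] · 10/11 → 10/11 as n → ∞.
Convergence for |z − 3| · 10/11 < 1, i.e. |z − 3| < 11/10. So R = 11/10.
Endpoint z = 41/10: the terms behave like c/n; limit comparison with the harmonic series gives divergence.
At z = 19/10: convergence follows from the alternating series test (terms decrease monotonically to 0).

[19/10, 41/10)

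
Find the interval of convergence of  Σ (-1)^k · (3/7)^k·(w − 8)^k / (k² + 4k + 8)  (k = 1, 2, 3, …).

The ratio of consecutive coefficients is [(k² + 4k + 8)/((k+1)² + 4(k+1) + 8)] · 3/7 → 3/7.
Thus R = 1/(3/7) = 7/3.
Endpoint w = 31/3: the terms are on the order of 1/k², so the series converges absolutely by comparison with the p-series (p = 2 > 1).
Check w = 17/3: the terms are on the order of 1/k², so the series converges absolutely by comparison with the p-series (p = 2 > 1).

[17/3, 31/3]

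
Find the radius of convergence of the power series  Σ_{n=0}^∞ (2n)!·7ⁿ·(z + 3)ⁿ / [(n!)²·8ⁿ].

R = 2/7

Ratio test: |a_{n+1}/a_n| = (2n+1)·(2n+2)/(n+1)² · 7/8 → 7/2 as n → ∞.
The series converges when 7/2 · |z + 3| < 1, giving R = 2/7.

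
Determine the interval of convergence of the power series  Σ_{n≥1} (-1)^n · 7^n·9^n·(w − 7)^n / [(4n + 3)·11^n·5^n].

Apply the ratio test: |a_{n+1}| / |a_n| = [(4n + 3)/(4(n+1) + 3)] · 7·9/(11·5), which tends to 63/55 as n → ∞.
Convergence for |w − 7| · 63/55 < 1, i.e. |w − 7| < 55/63. So R = 55/63.
Endpoint w = 496/63: convergence follows from the alternating series test (terms decrease monotonically to 0).
Endpoint w = 386/63: the terms are asymptotic to a nonzero constant times 1/n, so the series diverges by limit comparison with Σ 1/n.

(386/63, 496/63]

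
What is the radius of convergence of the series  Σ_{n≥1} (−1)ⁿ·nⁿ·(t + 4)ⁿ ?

By the Cauchy root test, |a_n|^(1/n) = n → ∞.
Since the n-th root of |a_n| is unbounded, the series converges only at t = -4; R = 0.

R = 0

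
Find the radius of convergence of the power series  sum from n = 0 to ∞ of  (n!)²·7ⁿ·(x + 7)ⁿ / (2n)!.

Apply the ratio test: |a_{n+1}| / |a_n| = (n+1)²/[(2n+1)·(2n+2)] · 7, which tends to 7/4 as n → ∞.
Thus R = 1/(7/4) = 4/7.

R = 4/7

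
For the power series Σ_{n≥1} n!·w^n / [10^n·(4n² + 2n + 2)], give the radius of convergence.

R = 0

Ratio test: |a_{n+1}/a_n| = (n+1) · 1/10 · (4n² + 2n + 2)/(4(n+1)² + 2(n+1) + 2) → ∞ as n → ∞.
The ratio grows without bound, so the series diverges whenever w ≠ 0; it converges only at w = 0. R = 0.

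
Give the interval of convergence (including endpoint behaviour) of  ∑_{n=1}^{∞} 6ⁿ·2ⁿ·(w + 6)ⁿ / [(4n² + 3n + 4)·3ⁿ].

[-25/4, -23/4]

Apply the ratio test: |a_{n+1}| / |a_n| = [(4n² + 3n + 4)/(4(n+1)² + 3(n+1) + 4)] · 6·2/3, which tends to 4 as n → ∞.
Thus R = 1/(4) = 1/4.
At w = -23/4: absolute convergence follows by limit comparison with Σ 1/n².
Check w = -25/4: the series is dominated by a constant times Σ 1/n², which converges (p = 2 > 1).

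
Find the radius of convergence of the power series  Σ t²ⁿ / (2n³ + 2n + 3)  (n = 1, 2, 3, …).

R = 1

The ratio of consecutive coefficients is (2n³ + 2n + 3)/(2(n+1)³ + 2(n+1) + 3) → 1.
Writing y = t², the series in y has radius 1, so |t| < √(1) = 1 and R = 1.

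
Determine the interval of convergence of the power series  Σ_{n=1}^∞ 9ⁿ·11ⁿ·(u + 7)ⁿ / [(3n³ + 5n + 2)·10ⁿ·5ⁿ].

Apply the ratio test: |a_{n+1}| / |a_n| = [(3n³ + 5n + 2)/(3(n+1)³ + 5(n+1) + 2)] · 9·11/(10·5), which tends to 99/50 as n → ∞.
Hence the series converges for |u + 7| < 1/(99/50) = 50/99, so the radius of convergence is 50/99.
Check u = -643/99: absolute convergence follows by limit comparison with Σ 1/n³.
At u = -743/99: absolute convergence follows by limit comparison with Σ 1/n³.

[-743/99, -643/99]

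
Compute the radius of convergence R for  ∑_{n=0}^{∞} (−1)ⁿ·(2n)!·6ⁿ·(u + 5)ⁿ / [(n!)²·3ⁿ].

By the ratio test, |a_{n+1}/a_n| = (2n+1)·(2n+2)/(n+1)² · 6/3 → 8.
The series converges when 8 · |u + 5| < 1, giving R = 1/8.

R = 1/8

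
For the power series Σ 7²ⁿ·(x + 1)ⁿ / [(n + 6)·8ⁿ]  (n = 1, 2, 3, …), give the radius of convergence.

The ratio of consecutive coefficients is [(n + 6)/((n+1) + 6)] · 49/8 → 49/8.
The series converges when 49/8 · |x + 1| < 1, giving R = 8/49.

R = 8/49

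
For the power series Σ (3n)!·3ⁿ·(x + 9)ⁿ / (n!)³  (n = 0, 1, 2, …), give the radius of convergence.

By the ratio test, |a_{n+1}/a_n| = (3n+1)·(3n+2)·(3n+3)/(n+1)³ · 3 → 81.
Convergence for |x + 9| · 81 < 1, i.e. |x + 9| < 1/81. So R = 1/81.

R = 1/81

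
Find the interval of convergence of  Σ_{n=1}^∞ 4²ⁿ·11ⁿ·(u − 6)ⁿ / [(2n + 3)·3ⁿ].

[1053/176, 1059/176)

The ratio of consecutive coefficients is [(2n + 3)/(2(n+1) + 3)] · 16·11/3 → 176/3.
Thus R = 1/(176/3) = 3/176.
Endpoint u = 1059/176: comparison with the harmonic series Σ 1/n shows the series diverges.
Endpoint u = 1053/176: the terms alternate in sign and decrease monotonically to 0 in absolute value (size ~ c/n), so the alternating series test gives convergence.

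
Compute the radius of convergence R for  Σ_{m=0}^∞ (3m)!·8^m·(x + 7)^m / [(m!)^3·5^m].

Apply the ratio test: |a_{m+1}| / |a_m| = (3m+1)·(3m+2)·(3m+3)/(m+1)³ · 8/5, which tends to 216/5 as m → ∞.
Hence the series converges for |x + 7| < 1/(216/5) = 5/216, so the radius of convergence is 5/216.

R = 5/216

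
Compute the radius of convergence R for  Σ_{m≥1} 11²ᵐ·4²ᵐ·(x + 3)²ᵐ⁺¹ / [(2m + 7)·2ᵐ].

Ratio test: |a_{m+1}/a_m| = [(2m + 7)/(2(m+1) + 7)] · 121·16/2 → 968 as m → ∞.
Writing y = (x + 3)², the series in y has radius 1/968, so |x + 3| < √(1/968) and R = √2/44.

R = √2/44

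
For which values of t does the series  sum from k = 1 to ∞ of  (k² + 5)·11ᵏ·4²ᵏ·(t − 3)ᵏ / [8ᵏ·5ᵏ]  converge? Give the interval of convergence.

The ratio of consecutive coefficients is [((k+1)² + 5)/(k² + 5)] · 11·16/(8·5) → 22/5.
Convergence for |t − 3| · 22/5 < 1, i.e. |t − 3| < 5/22. So R = 5/22.
Check t = 71/22: the terms do not tend to 0, so the series diverges.
When t = 61/22, the terms have absolute value of order k², which does not tend to 0, so the series diverges by the divergence test.

(61/22, 71/22)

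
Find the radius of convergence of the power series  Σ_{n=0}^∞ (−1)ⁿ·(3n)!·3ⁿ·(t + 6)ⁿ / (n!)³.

R = 1/81

The ratio of consecutive coefficients is (3n+1)·(3n+2)·(3n+3)/(n+1)³ · 3 → 81.
Thus R = 1/(81) = 1/81.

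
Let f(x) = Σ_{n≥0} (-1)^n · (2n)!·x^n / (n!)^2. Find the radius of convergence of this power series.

R = 1/4

By the ratio test, |a_{n+1}/a_n| = (2n+1)·(2n+2)/(n+1)² → 4.
Hence the series converges for |x| < 1/(4) = 1/4, so the radius of convergence is 1/4.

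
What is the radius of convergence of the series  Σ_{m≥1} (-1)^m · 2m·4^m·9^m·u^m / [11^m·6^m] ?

Apply the ratio test: |a_{m+1}| / |a_m| = [2(m+1)/2m] · 4·9/(11·6), which tends to 6/11 as m → ∞.
Hence the series converges for |u| < 1/(6/11) = 11/6, so the radius of convergence is 11/6.

R = 11/6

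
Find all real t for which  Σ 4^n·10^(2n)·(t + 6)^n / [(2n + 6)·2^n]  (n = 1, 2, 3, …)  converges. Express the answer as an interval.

By the ratio test, |a_{n+1}/a_n| = [(2n + 6)/(2(n+1) + 6)] · 4·100/2 → 200.
The series converges when 200 · |t + 6| < 1, giving R = 1/200.
At t = -1199/200: comparison with the harmonic series Σ 1/n shows the series diverges.
At t = -1201/200: the terms alternate in sign and decrease monotonically to 0 in absolute value (size ~ c/n), so the alternating series test gives convergence.

[-1201/200, -1199/200)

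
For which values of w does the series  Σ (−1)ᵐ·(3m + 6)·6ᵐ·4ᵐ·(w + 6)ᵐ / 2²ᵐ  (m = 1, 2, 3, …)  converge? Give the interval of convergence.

The ratio of consecutive coefficients is [(3(m+1) + 6)/(3m + 6)] · 6·4/4 → 6.
The series converges when 6 · |w + 6| < 1, giving R = 1/6.
Endpoint w = -35/6: the m-th term does not approach 0; divergence by the term test.
At w = -37/6: the terms have absolute value of order m, which does not tend to 0, so the series diverges by the divergence test.

(-37/6, -35/6)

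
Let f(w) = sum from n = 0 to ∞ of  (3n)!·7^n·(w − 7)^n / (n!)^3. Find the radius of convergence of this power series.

R = 1/189

Apply the ratio test: |a_{n+1}| / |a_n| = (3n+1)·(3n+2)·(3n+3)/(n+1)³ · 7, which tends to 189 as n → ∞.
The series converges when 189 · |w − 7| < 1, giving R = 1/189.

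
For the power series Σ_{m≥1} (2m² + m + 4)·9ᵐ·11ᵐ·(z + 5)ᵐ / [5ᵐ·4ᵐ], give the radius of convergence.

R = 20/99

By the ratio test, |a_{m+1}/a_m| = [(2(m+1)² + (m+1) + 4)/(2m² + m + 4)] · 9·11/(5·4) → 99/20.
Hence the series converges for |z + 5| < 1/(99/20) = 20/99, so the radius of convergence is 20/99.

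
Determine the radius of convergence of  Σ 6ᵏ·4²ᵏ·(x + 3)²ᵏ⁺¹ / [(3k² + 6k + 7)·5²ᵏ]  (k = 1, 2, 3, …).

By the ratio test, |a_{k+1}/a_k| = [(3k² + 6k + 7)/(3(k+1)² + 6(k+1) + 7)] · 6·16/25 → 96/25.
Since the exponent of (x + 3) increases by 2 each term, convergence requires |x + 3|² < 25/96, hence R = 5√6/24.

R = 5√6/24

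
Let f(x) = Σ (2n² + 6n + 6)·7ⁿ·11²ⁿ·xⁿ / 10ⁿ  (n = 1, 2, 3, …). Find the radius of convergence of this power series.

Ratio test: |a_{n+1}/a_n| = [(2(n+1)² + 6(n+1) + 6)/(2n² + 6n + 6)] · 7·121/10 → 847/10 as n → ∞.
Convergence for |x| · 847/10 < 1, i.e. |x| < 10/847. So R = 10/847.

R = 10/847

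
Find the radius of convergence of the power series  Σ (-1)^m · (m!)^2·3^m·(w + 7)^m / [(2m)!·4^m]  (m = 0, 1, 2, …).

Apply the ratio test: |a_{m+1}| / |a_m| = (m+1)²/[(2m+1)·(2m+2)] · 3/4, which tends to 3/16 as m → ∞.
Convergence for |w + 7| · 3/16 < 1, i.e. |w + 7| < 16/3. So R = 16/3.

R = 16/3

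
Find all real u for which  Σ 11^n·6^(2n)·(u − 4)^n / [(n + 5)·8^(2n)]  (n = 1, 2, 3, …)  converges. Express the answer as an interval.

[380/99, 412/99)

Ratio test: |a_{n+1}/a_n| = [(n + 5)/((n+1) + 5)] · 11·36/64 → 99/16 as n → ∞.
Thus R = 1/(99/16) = 16/99.
Check u = 412/99: the terms behave like c/n; limit comparison with the harmonic series gives divergence.
When u = 380/99, convergence follows from the alternating series test (terms decrease monotonically to 0).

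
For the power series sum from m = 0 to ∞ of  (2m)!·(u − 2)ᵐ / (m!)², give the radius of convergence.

Ratio test: |a_{m+1}/a_m| = (2m+1)·(2m+2)/(m+1)² → 4 as m → ∞.
Thus R = 1/(4) = 1/4.

R = 1/4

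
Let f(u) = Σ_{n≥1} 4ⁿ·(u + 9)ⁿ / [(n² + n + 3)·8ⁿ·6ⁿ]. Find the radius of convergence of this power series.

R = 12

The ratio of consecutive coefficients is [(n² + n + 3)/((n+1)² + (n+1) + 3)] · 4/(8·6) → 1/12.
Hence the series converges for |u + 9| < 1/(1/12) = 12, so the radius of convergence is 12.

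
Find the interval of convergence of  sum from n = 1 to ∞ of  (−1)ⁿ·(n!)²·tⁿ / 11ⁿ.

{0}

Ratio test: |a_{n+1}/a_n| = (n+1)² · 1/11 → ∞ as n → ∞.
Since the ratio → ∞, the series diverges for every t ≠ 0, and R = 0.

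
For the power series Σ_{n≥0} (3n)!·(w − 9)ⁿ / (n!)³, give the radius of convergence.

R = 1/27

Ratio test: |a_{n+1}/a_n| = (3n+1)·(3n+2)·(3n+3)/(n+1)³ → 27 as n → ∞.
The series converges when 27 · |w − 9| < 1, giving R = 1/27.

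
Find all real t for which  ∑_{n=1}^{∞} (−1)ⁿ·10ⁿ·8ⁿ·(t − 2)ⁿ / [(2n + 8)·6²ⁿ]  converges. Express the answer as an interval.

(31/20, 49/20]

Apply the ratio test: |a_{n+1}| / |a_n| = [(2n + 8)/(2(n+1) + 8)] · 10·8/36, which tends to 20/9 as n → ∞.
Hence the series converges for |t − 2| < 1/(20/9) = 9/20, so the radius of convergence is 9/20.
At t = 49/20: convergence follows from the alternating series test (terms decrease monotonically to 0).
Endpoint t = 31/20: comparison with the harmonic series Σ 1/n shows the series diverges.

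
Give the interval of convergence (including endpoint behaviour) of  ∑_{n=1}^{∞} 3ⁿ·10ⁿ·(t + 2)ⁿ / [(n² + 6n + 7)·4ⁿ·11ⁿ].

The ratio of consecutive coefficients is [(n² + 6n + 7)/((n+1)² + 6(n+1) + 7)] · 3·10/(4·11) → 15/22.
Thus R = 1/(15/22) = 22/15.
At t = -8/15: the series is dominated by a constant times Σ 1/n², which converges (p = 2 > 1).
Check t = -52/15: the terms are on the order of 1/n², so the series converges absolutely by comparison with the p-series (p = 2 > 1).

[-52/15, -8/15]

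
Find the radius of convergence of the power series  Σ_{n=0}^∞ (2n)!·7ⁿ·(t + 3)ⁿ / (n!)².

Ratio test: |a_{n+1}/a_n| = (2n+1)·(2n+2)/(n+1)² · 7 → 28 as n → ∞.
Hence the series converges for |t + 3| < 1/(28) = 1/28, so the radius of convergence is 1/28.

R = 1/28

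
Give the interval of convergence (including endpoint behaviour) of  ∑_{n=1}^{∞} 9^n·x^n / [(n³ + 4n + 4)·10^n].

[-10/9, 10/9]

Ratio test: |a_{n+1}/a_n| = [(n³ + 4n + 4)/((n+1)³ + 4(n+1) + 4)] · 9/10 → 9/10 as n → ∞.
The series converges when 9/10 · |x| < 1, giving R = 10/9.
Check x = 10/9: the terms are on the order of 1/n³, so the series converges absolutely by comparison with the p-series (p = 3 > 1).
Check x = -10/9: absolute convergence follows by limit comparison with Σ 1/n³.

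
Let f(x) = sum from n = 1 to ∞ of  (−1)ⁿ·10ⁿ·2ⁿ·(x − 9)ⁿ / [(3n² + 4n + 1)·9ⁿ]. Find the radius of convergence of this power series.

R = 9/20

Ratio test: |a_{n+1}/a_n| = [(3n² + 4n + 1)/(3(n+1)² + 4(n+1) + 1)] · 10·2/9 → 20/9 as n → ∞.
Hence the series converges for |x − 9| < 1/(20/9) = 9/20, so the radius of convergence is 9/20.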